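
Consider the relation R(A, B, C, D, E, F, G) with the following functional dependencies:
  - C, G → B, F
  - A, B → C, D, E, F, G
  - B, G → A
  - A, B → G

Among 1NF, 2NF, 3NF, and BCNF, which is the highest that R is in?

BCNF

Candidate keys: {A, B}, {B, G}, {C, G}. Prime attributes: {A, B, C, G}.
The left-hand side of every FD is a superkey, so BCNF is satisfied.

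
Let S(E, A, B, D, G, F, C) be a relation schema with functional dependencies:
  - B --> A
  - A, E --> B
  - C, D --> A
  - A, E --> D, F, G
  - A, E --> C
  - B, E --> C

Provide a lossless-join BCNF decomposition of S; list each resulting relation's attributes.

{A, B}; {B, C, D, E, F, G}

Candidate keys of the original relation: {A, E}, {B, E}, {C, D, E}.
In {A, B, C, D, E, F, G}, {B} is not a superkey ({B}⁺ restricted to this set is {A, B}), so split on B --> A into {A, B} and {B, C, D, E, F, G}.
{A, B}: every determinant is a superkey — BCNF.
{B, C, D, E, F, G}: every determinant is a superkey — BCNF.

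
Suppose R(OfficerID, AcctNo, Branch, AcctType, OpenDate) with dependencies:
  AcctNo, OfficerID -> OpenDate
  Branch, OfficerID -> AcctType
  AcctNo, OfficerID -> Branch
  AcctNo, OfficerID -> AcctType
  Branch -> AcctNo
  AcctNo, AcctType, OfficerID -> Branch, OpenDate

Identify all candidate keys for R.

{AcctNo, OfficerID}, {Branch, OfficerID}

No FD produces {OfficerID}, so it must be in every candidate key.
{AcctNo, OfficerID}⁺ = {AcctNo, AcctType, Branch, OfficerID, OpenDate} — all of the relation — so {AcctNo, OfficerID} is a candidate key.
{Branch, OfficerID}⁺ = {AcctNo, AcctType, Branch, OfficerID, OpenDate} — all of the relation — so {Branch, OfficerID} is a candidate key.
No proper subset of any of these is a key, and no other minimal superkey exists.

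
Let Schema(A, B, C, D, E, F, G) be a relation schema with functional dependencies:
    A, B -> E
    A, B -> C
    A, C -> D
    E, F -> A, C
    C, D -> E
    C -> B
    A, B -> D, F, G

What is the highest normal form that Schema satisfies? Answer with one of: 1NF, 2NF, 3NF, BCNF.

Candidate keys: {A, B}, {A, C}, {C, D, F}, {E, F}. Prime attributes: {A, B, C, D, E, F}.
C, D -> E breaks BCNF: {C, D}⁺ = {B, C, D, E}, so {C, D} is not a superkey.
Its right-hand attributes {E} are all prime, as are those of every other non-superkey FD — the relation is in 3NF.

3NF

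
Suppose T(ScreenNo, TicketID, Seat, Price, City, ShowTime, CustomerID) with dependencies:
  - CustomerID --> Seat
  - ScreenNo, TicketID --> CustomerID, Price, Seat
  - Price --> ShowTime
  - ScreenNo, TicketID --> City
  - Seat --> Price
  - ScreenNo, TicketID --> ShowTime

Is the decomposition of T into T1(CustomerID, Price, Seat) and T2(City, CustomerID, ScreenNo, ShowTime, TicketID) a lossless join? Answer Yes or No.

Common attributes: {CustomerID}; their closure is {CustomerID, Price, Seat, ShowTime}.
T1 is contained in that closure, so T1 ∩ T2 --> T1 holds and the join is lossless.

Yes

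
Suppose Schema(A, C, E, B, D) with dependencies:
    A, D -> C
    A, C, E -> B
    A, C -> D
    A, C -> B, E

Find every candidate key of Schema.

{A, C}, {A, D}

No FD produces {A}, so it must be in every candidate key.
{A, C} is a candidate key since {A, C}⁺ = {A, B, C, D, E} covers every attribute.
{A, D} is a candidate key since {A, D}⁺ = {A, B, C, D, E} covers every attribute.
Any other superkey properly contains one of these, so there are no further candidate keys.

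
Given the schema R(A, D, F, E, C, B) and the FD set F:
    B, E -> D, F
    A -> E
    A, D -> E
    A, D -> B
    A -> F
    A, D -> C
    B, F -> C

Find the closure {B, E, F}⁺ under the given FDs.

Start with {B, E, F}.
B, E -> D, F applies; add {D} → now {B, D, E, F}.
B, F -> C applies; add {C} → now {B, C, D, E, F}.
No further FD applies.

{B, C, D, E, F}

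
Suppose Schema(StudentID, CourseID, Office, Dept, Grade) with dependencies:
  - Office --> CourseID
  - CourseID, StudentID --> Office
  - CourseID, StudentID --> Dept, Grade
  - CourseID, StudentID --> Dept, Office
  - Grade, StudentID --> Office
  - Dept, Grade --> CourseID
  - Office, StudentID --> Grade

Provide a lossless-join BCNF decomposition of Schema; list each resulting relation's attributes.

Candidate keys of the original relation: {CourseID, StudentID}, {Grade, StudentID}, {Office, StudentID}.
In {CourseID, Dept, Grade, Office, StudentID}, {Office} is not a superkey ({Office}⁺ restricted to this set is {CourseID, Office}), so split on Office --> CourseID into {CourseID, Office} and {Dept, Grade, Office, StudentID}.
{CourseID, Office} has no BCNF violation.
{Dept, Grade, Office, StudentID} has no BCNF violation.

{CourseID, Office}; {Dept, Grade, Office, StudentID}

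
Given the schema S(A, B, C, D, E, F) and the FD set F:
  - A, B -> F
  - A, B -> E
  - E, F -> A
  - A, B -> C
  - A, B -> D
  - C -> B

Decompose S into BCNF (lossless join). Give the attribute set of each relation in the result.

Candidate keys of the original relation: {A, B}, {A, C}, {B, E, F}, {C, E, F}.
In {A, B, C, D, E, F}, {E, F} is not a superkey ({E, F}⁺ restricted to this set is {A, E, F}), so split on E, F -> A into {A, E, F} and {B, C, D, E, F}.
{A, E, F} has no BCNF violation.
In {B, C, D, E, F}, {C} is not a superkey ({C}⁺ restricted to this set is {B, C}), so split on C -> B into {B, C} and {C, D, E, F}.
{B, C} has no BCNF violation.
{C, D, E, F} has no BCNF violation.

{A, E, F}; {B, C}; {C, D, E, F}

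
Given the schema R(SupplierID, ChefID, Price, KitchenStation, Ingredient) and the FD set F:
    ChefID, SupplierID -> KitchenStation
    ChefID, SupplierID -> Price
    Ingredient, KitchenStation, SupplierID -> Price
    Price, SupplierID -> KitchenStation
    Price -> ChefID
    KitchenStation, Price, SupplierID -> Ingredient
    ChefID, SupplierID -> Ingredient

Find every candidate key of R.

{ChefID, SupplierID}, {Ingredient, KitchenStation, SupplierID}, {Price, SupplierID}

{SupplierID} never appears on the right of any FD, so every key must include it.
Closure of {ChefID, SupplierID} is {ChefID, Ingredient, KitchenStation, Price, SupplierID}, the whole schema; {ChefID, SupplierID} is a candidate key.
Closure of {Price, SupplierID} is {ChefID, Ingredient, KitchenStation, Price, SupplierID}, the whole schema; {Price, SupplierID} is a candidate key.
Closure of {Ingredient, KitchenStation, SupplierID} is {ChefID, Ingredient, KitchenStation, Price, SupplierID}, the whole schema; {Ingredient, KitchenStation, SupplierID} is a candidate key.
These are minimal and exhaustive — every other superkey contains one of them.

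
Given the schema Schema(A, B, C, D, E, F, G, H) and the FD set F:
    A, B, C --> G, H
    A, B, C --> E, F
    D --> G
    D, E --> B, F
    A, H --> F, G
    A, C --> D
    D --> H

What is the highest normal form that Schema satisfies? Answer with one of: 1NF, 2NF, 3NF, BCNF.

Candidate keys: {A, B, C}, {A, C, E}. Prime attributes: {A, B, C, E}.
For D --> G we have {D}⁺ = {D, G, H}; {D} is not a superkey, so BCNF fails.
D --> G has non-prime {G} on the right and a non-superkey on the left, so 3NF fails.
Since {A, C} ⊂ {A, B, C} and {A, C}⁺ ⊇ {D, F, G, H} with {D, F, G, H} non-prime, there is a partial dependency; 2NF fails.

1NF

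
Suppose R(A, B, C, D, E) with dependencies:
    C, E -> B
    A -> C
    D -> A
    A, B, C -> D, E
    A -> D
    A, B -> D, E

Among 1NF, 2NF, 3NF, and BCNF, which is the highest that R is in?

Candidate keys: {A, B}, {A, E}, {B, D}, {D, E}. Prime attributes: {A, B, D, E}.
For C, E -> B we have {C, E}⁺ = {B, C, E}; {C, E} is not a superkey, so BCNF fails.
A -> C has non-prime {C} on the right and a non-superkey on the left, so 3NF fails.
Since {A} ⊂ {A, B} and {A}⁺ ⊇ {C} with {C} non-prime, there is a partial dependency; 2NF fails.

1NF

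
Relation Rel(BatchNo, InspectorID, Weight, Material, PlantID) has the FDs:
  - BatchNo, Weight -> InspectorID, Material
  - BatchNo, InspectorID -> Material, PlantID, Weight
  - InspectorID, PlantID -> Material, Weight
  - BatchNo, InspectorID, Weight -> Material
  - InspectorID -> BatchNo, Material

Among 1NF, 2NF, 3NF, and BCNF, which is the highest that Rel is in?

BCNF

Candidate keys: {BatchNo, Weight}, {InspectorID}. Prime attributes: {BatchNo, InspectorID, Weight}.
The left-hand side of every FD is a superkey, so BCNF is satisfied.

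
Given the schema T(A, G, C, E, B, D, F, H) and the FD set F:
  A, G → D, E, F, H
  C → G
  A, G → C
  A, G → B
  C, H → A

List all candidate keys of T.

{A, C}, {A, G}, {C, H}

{A, C}⁺ = {A, B, C, D, E, F, G, H}, which is every attribute, so {A, C} is a candidate key.
{A, G}⁺ = {A, B, C, D, E, F, G, H}, which is every attribute, so {A, G} is a candidate key.
{C, H}⁺ = {A, B, C, D, E, F, G, H}, which is every attribute, so {C, H} is a candidate key.
No proper subset of any of these is a key, and no other minimal superkey exists.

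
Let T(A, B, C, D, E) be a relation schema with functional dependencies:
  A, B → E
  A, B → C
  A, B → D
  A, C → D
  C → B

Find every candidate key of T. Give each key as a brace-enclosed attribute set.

Attributes never on any right-hand side: {A} — every candidate key must contain it.
{A, B}⁺ = {A, B, C, D, E}, which is every attribute, so {A, B} is a candidate key.
{A, C}⁺ = {A, B, C, D, E}, which is every attribute, so {A, C} is a candidate key.
No proper subset of any of these is a key, and no other minimal superkey exists.

{A, B}, {A, C}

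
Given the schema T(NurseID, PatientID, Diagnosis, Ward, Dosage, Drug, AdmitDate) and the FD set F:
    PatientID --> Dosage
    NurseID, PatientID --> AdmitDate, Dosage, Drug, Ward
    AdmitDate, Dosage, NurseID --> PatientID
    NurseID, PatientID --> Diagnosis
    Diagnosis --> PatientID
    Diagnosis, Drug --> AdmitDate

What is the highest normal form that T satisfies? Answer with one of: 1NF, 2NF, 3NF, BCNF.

3NF

Candidate keys: {AdmitDate, Dosage, NurseID}, {Diagnosis, NurseID}, {NurseID, PatientID}. Prime attributes: {AdmitDate, Diagnosis, Dosage, NurseID, PatientID}.
PatientID --> Dosage: {PatientID}⁺ = {Dosage, PatientID}, which is not all of the attributes, so the left side is not a superkey — BCNF is violated.
Since {Dosage} ⊆ prime attributes and every other non-superkey FD also has a prime right side, the schema is in 3NF.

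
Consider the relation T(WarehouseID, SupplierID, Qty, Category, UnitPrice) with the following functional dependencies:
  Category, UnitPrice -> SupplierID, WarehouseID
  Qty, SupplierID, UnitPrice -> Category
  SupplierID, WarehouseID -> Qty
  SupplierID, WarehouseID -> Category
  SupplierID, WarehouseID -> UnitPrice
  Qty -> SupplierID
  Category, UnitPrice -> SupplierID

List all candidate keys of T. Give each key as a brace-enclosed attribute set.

{Category, UnitPrice} is a candidate key since {Category, UnitPrice}⁺ = {Category, Qty, SupplierID, UnitPrice, WarehouseID} covers every attribute.
{Qty, UnitPrice} is a candidate key since {Qty, UnitPrice}⁺ = {Category, Qty, SupplierID, UnitPrice, WarehouseID} covers every attribute.
{Qty, WarehouseID} is a candidate key since {Qty, WarehouseID}⁺ = {Category, Qty, SupplierID, UnitPrice, WarehouseID} covers every attribute.
{SupplierID, WarehouseID} is a candidate key since {SupplierID, WarehouseID}⁺ = {Category, Qty, SupplierID, UnitPrice, WarehouseID} covers every attribute.
No proper subset of any of these is a key, and no other minimal superkey exists.

{Category, UnitPrice}, {Qty, UnitPrice}, {Qty, WarehouseID}, {SupplierID, WarehouseID}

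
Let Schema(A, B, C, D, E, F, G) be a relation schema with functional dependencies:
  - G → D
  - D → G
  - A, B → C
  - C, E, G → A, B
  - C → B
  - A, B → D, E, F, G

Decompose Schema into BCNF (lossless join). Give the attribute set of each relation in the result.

{A, C, E, F, G}; {B, C}; {D, G}

Candidate keys of the original relation: {A, B}, {A, C}, {C, D, E}, {C, E, G}.
Within {A, B, C, D, E, F, G}: {G}⁺ ∩ {A, B, C, D, E, F, G} = {D, G}, not the whole set, so G → D violates BCNF; decompose into {D, G} and {A, B, C, E, F, G}.
{D, G} has no BCNF violation.
Within {A, B, C, E, F, G}: {C}⁺ ∩ {A, B, C, E, F, G} = {B, C}, not the whole set, so C → B violates BCNF; decompose into {B, C} and {A, C, E, F, G}.
{B, C} has no BCNF violation.
{A, C, E, F, G} has no BCNF violation.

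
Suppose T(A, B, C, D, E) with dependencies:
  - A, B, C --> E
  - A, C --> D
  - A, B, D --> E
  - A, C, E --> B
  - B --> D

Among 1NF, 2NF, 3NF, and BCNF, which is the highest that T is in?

1NF

Candidate keys: {A, B, C}, {A, C, E}. Prime attributes: {A, B, C, E}.
A, C --> D: {A, C}⁺ = {A, C, D}, which is not all of the attributes, so the left side is not a superkey — BCNF is violated.
A, C --> D has non-prime {D} on the right and a non-superkey on the left, so 3NF fails.
{B} is a proper subset of the key {A, B, C}, and {B}⁺ contains the non-prime attribute {D} — a partial dependency, so 2NF is violated.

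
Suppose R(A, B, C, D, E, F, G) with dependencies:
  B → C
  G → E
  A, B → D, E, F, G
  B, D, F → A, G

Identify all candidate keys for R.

No FD produces {B}, so it must be in every candidate key.
{A, B} is a candidate key since {A, B}⁺ = {A, B, C, D, E, F, G} covers every attribute.
{B, D, F} is a candidate key since {B, D, F}⁺ = {A, B, C, D, E, F, G} covers every attribute.
These are minimal and exhaustive — every other superkey contains one of them.

{A, B}, {B, D, F}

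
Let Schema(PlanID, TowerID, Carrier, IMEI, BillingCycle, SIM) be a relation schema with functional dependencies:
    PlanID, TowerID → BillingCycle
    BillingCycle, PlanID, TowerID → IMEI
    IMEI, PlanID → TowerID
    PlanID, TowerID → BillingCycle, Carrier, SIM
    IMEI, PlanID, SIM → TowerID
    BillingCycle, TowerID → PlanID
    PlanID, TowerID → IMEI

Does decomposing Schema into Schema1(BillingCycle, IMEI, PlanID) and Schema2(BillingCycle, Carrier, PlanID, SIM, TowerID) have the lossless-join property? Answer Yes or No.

Schema1 ∩ Schema2 = {BillingCycle, PlanID}; its closure under F is {BillingCycle, PlanID}.
Neither Schema1 nor Schema2 is contained in that closure, so the decomposition is lossy.

No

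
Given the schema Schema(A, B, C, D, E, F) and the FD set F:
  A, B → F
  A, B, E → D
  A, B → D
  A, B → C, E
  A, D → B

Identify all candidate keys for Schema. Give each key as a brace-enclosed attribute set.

{A, B}, {A, D}

Attributes never on any right-hand side: {A} — every candidate key must contain it.
{A, B} is a candidate key since {A, B}⁺ = {A, B, C, D, E, F} covers every attribute.
{A, D} is a candidate key since {A, D}⁺ = {A, B, C, D, E, F} covers every attribute.
No proper subset of any of these is a key, and no other minimal superkey exists.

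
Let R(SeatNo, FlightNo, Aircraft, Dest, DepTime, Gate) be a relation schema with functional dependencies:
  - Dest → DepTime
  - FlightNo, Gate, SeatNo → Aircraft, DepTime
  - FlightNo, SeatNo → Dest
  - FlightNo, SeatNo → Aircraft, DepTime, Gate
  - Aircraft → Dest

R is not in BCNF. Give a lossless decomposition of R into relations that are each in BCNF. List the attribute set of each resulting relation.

{Aircraft, Dest}; {Aircraft, FlightNo, Gate, SeatNo}; {DepTime, Dest}

Candidate key of the original relation: {FlightNo, SeatNo}.
Within {Aircraft, DepTime, Dest, FlightNo, Gate, SeatNo}: {Dest}⁺ ∩ {Aircraft, DepTime, Dest, FlightNo, Gate, SeatNo} = {DepTime, Dest}, not the whole set, so Dest → DepTime violates BCNF; decompose into {DepTime, Dest} and {Aircraft, Dest, FlightNo, Gate, SeatNo}.
{DepTime, Dest} is in BCNF.
Within {Aircraft, Dest, FlightNo, Gate, SeatNo}: {Aircraft}⁺ ∩ {Aircraft, Dest, FlightNo, Gate, SeatNo} = {Aircraft, Dest}, not the whole set, so Aircraft → Dest violates BCNF; decompose into {Aircraft, Dest} and {Aircraft, FlightNo, Gate, SeatNo}.
{Aircraft, Dest} is in BCNF.
{Aircraft, FlightNo, Gate, SeatNo} is in BCNF.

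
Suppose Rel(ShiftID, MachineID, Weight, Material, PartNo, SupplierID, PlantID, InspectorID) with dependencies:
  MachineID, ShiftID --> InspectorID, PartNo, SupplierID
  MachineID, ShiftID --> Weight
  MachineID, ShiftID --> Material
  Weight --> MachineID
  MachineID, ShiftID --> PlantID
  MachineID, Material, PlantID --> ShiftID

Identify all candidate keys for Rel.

{MachineID, ShiftID} is a candidate key since {MachineID, ShiftID}⁺ = {InspectorID, MachineID, Material, PartNo, PlantID, ShiftID, SupplierID, Weight} covers every attribute.
{ShiftID, Weight} is a candidate key since {ShiftID, Weight}⁺ = {InspectorID, MachineID, Material, PartNo, PlantID, ShiftID, SupplierID, Weight} covers every attribute.
{MachineID, Material, PlantID} is a candidate key since {MachineID, Material, PlantID}⁺ = {InspectorID, MachineID, Material, PartNo, PlantID, ShiftID, SupplierID, Weight} covers every attribute.
{Material, PlantID, Weight} is a candidate key since {Material, PlantID, Weight}⁺ = {InspectorID, MachineID, Material, PartNo, PlantID, ShiftID, SupplierID, Weight} covers every attribute.
No proper subset of any of these is a key, and no other minimal superkey exists.

{MachineID, Material, PlantID}, {MachineID, ShiftID}, {Material, PlantID, Weight}, {ShiftID, Weight}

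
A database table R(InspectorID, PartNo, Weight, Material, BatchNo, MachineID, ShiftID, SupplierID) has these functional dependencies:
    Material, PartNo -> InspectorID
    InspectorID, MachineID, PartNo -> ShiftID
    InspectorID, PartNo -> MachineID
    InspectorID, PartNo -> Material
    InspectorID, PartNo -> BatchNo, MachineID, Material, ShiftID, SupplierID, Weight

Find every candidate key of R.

No FD produces {PartNo}, so it must be in every candidate key.
{InspectorID, PartNo}⁺ = {BatchNo, InspectorID, MachineID, Material, PartNo, ShiftID, SupplierID, Weight} — all of the relation — so {InspectorID, PartNo} is a candidate key.
{Material, PartNo}⁺ = {BatchNo, InspectorID, MachineID, Material, PartNo, ShiftID, SupplierID, Weight} — all of the relation — so {Material, PartNo} is a candidate key.
No proper subset of any of these is a key, and no other minimal superkey exists.

{InspectorID, PartNo}, {Material, PartNo}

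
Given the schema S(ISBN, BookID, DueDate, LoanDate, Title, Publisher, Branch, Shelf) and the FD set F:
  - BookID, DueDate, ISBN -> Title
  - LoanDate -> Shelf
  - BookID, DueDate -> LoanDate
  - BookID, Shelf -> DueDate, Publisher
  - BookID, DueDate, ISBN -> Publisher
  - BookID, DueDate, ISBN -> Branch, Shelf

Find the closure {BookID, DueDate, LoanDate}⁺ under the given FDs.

Start with {BookID, DueDate, LoanDate}.
LoanDate -> Shelf applies; add {Shelf} → now {BookID, DueDate, LoanDate, Shelf}.
BookID, Shelf -> DueDate, Publisher applies; add {Publisher} → now {BookID, DueDate, LoanDate, Publisher, Shelf}.
No further FD applies.

{BookID, DueDate, LoanDate, Publisher, Shelf}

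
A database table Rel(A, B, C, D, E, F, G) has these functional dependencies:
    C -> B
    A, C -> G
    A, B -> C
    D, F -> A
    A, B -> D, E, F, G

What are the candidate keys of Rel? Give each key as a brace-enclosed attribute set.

{A, B}, {A, C}, {B, D, F}, {C, D, F}

{A, B}⁺ = {A, B, C, D, E, F, G} — all of the relation — so {A, B} is a candidate key.
{A, C}⁺ = {A, B, C, D, E, F, G} — all of the relation — so {A, C} is a candidate key.
{B, D, F}⁺ = {A, B, C, D, E, F, G} — all of the relation — so {B, D, F} is a candidate key.
{C, D, F}⁺ = {A, B, C, D, E, F, G} — all of the relation — so {C, D, F} is a candidate key.
These are minimal and exhaustive — every other superkey contains one of them.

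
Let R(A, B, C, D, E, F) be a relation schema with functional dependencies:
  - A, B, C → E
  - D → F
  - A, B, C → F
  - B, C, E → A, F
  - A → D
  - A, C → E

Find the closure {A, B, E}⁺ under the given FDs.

Start with {A, B, E}.
A → D applies; add {D} → now {A, B, D, E}.
D → F applies; add {F} → now {A, B, D, E, F}.
No further FD applies.

{A, B, D, E, F}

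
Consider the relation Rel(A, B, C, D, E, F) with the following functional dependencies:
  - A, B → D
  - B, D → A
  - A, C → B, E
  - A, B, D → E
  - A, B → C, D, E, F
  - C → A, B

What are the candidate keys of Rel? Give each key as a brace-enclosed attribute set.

Closure of {C} is {A, B, C, D, E, F}, the whole schema; {C} is a candidate key.
Closure of {A, B} is {A, B, C, D, E, F}, the whole schema; {A, B} is a candidate key.
Closure of {B, D} is {A, B, C, D, E, F}, the whole schema; {B, D} is a candidate key.
These are minimal and exhaustive — every other superkey contains one of them.

{A, B}, {B, D}, {C}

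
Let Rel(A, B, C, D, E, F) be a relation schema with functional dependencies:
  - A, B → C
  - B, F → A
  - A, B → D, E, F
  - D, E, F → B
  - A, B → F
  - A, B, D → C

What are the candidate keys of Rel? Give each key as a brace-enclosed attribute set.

{A, B}, {B, F}, {D, E, F}

{A, B} is a candidate key since {A, B}⁺ = {A, B, C, D, E, F} covers every attribute.
{B, F} is a candidate key since {B, F}⁺ = {A, B, C, D, E, F} covers every attribute.
{D, E, F} is a candidate key since {D, E, F}⁺ = {A, B, C, D, E, F} covers every attribute.
No proper subset of any of these is a key, and no other minimal superkey exists.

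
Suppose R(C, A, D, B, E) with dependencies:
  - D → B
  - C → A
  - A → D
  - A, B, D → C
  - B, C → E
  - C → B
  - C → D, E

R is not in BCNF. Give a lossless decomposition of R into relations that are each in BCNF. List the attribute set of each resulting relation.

Candidate keys of the original relation: {A}, {C}.
In {A, B, C, D, E}, {D} is not a superkey ({D}⁺ restricted to this set is {B, D}), so split on D → B into {B, D} and {A, C, D, E}.
{B, D} is in BCNF.
{A, C, D, E} is in BCNF.

{A, C, D, E}; {B, D}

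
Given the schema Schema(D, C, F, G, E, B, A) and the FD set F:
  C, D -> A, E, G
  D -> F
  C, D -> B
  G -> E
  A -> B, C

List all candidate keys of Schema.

Attributes never on any right-hand side: {D} — every candidate key must contain it.
Closure of {A, D} is {A, B, C, D, E, F, G}, the whole schema; {A, D} is a candidate key.
Closure of {C, D} is {A, B, C, D, E, F, G}, the whole schema; {C, D} is a candidate key.
No proper subset of any of these is a key, and no other minimal superkey exists.

{A, D}, {C, D}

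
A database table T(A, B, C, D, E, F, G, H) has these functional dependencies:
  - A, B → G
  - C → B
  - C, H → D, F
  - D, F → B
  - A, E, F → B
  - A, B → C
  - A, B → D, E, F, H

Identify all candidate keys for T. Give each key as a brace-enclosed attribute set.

{A, B}, {A, C}, {A, D, F}, {A, E, F}

{A} never appears on the right of any FD, so every key must include it.
Closure of {A, B} is {A, B, C, D, E, F, G, H}, the whole schema; {A, B} is a candidate key.
Closure of {A, C} is {A, B, C, D, E, F, G, H}, the whole schema; {A, C} is a candidate key.
Closure of {A, D, F} is {A, B, C, D, E, F, G, H}, the whole schema; {A, D, F} is a candidate key.
Closure of {A, E, F} is {A, B, C, D, E, F, G, H}, the whole schema; {A, E, F} is a candidate key.
Any other superkey properly contains one of these, so there are no further candidate keys.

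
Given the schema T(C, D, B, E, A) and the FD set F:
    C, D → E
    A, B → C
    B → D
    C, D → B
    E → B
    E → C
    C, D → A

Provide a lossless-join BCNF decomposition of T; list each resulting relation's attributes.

Candidate keys of the original relation: {A, B}, {B, C}, {C, D}, {E}.
In {A, B, C, D, E}, {B} is not a superkey ({B}⁺ restricted to this set is {B, D}), so split on B → D into {B, D} and {A, B, C, E}.
{B, D}: every determinant is a superkey — BCNF.
{A, B, C, E}: every determinant is a superkey — BCNF.

{A, B, C, E}; {B, D}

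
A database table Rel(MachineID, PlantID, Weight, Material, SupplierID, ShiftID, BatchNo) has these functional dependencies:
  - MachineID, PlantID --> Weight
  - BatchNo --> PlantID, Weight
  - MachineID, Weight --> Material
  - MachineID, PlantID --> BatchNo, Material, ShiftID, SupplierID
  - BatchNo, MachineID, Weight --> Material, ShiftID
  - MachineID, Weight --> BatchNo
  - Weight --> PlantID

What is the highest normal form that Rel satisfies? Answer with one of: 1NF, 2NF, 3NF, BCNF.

Candidate keys: {BatchNo, MachineID}, {MachineID, PlantID}, {MachineID, Weight}. Prime attributes: {BatchNo, MachineID, PlantID, Weight}.
BatchNo --> PlantID, Weight breaks BCNF: {BatchNo}⁺ = {BatchNo, PlantID, Weight}, so {BatchNo} is not a superkey.
Its right-hand attributes {PlantID, Weight} are all prime, as are those of every other non-superkey FD — the relation is in 3NF.

3NF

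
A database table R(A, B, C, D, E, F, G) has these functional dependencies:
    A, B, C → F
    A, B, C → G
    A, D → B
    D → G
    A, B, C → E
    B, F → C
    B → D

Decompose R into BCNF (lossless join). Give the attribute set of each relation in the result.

Candidate keys of the original relation: {A, B, C}, {A, B, F}, {A, C, D}, {A, D, F}.
In {A, B, C, D, E, F, G}, {A, D} is not a superkey ({A, D}⁺ restricted to this set is {A, B, D, G}), so split on A, D → B, G into {A, B, D, G} and {A, C, D, E, F}.
In {A, B, D, G}, {D} is not a superkey ({D}⁺ restricted to this set is {D, G}), so split on D → G into {D, G} and {A, B, D}.
{D, G} is in BCNF.
In {A, B, D}, {B} is not a superkey ({B}⁺ restricted to this set is {B, D}), so split on B → D into {B, D} and {A, B}.
{B, D} is in BCNF.
{A, B} is in BCNF.
{A, C, D, E, F} is in BCNF.

{A, B}; {A, C, D, E, F}; {B, D}; {D, G}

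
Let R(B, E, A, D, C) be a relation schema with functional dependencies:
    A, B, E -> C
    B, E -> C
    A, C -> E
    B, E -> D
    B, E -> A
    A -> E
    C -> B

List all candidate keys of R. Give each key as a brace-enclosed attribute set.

{A, B}⁺ = {A, B, C, D, E} — all of the relation — so {A, B} is a candidate key.
{A, C}⁺ = {A, B, C, D, E} — all of the relation — so {A, C} is a candidate key.
{B, E}⁺ = {A, B, C, D, E} — all of the relation — so {B, E} is a candidate key.
{C, E}⁺ = {A, B, C, D, E} — all of the relation — so {C, E} is a candidate key.
These are minimal and exhaustive — every other superkey contains one of them.

{A, B}, {A, C}, {B, E}, {C, E}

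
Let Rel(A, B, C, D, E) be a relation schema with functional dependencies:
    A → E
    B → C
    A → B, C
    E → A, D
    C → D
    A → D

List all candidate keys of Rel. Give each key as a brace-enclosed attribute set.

{A} is a candidate key since {A}⁺ = {A, B, C, D, E} covers every attribute.
{E} is a candidate key since {E}⁺ = {A, B, C, D, E} covers every attribute.
Any other superkey properly contains one of these, so there are no further candidate keys.

{A}, {E}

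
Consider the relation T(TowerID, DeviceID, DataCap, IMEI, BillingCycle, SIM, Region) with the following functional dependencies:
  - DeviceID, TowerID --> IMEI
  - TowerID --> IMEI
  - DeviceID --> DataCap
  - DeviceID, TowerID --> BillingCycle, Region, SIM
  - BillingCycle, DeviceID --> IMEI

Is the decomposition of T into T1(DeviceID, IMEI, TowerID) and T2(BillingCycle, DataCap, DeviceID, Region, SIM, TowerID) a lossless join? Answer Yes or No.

Yes

The shared attributes are {DeviceID, TowerID} and {DeviceID, TowerID}⁺ = {BillingCycle, DataCap, DeviceID, IMEI, Region, SIM, TowerID}.
T1 is contained in that closure, so T1 ∩ T2 --> T1 holds and the join is lossless.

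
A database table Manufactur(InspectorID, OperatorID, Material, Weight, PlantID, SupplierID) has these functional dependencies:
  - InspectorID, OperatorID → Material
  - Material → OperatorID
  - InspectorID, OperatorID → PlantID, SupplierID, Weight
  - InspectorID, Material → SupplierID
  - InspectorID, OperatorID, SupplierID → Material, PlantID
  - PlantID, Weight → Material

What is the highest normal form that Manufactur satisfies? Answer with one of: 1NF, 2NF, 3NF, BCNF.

Candidate keys: {InspectorID, Material}, {InspectorID, OperatorID}, {InspectorID, PlantID, Weight}. Prime attributes: {InspectorID, Material, OperatorID, PlantID, Weight}.
For Material → OperatorID we have {Material}⁺ = {Material, OperatorID}; {Material} is not a superkey, so BCNF fails.
But every attribute on its right side ({OperatorID}) is prime, and the same holds for every other non-superkey FD, so 3NF still holds.

3NF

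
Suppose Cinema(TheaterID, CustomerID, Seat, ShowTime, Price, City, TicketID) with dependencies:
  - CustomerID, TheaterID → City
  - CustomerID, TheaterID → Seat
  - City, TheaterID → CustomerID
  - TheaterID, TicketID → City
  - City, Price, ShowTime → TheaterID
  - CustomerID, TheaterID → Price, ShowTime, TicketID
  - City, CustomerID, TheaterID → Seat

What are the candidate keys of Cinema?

{City, TheaterID}⁺ = {City, CustomerID, Price, Seat, ShowTime, TheaterID, TicketID} — all of the relation — so {City, TheaterID} is a candidate key.
{CustomerID, TheaterID}⁺ = {City, CustomerID, Price, Seat, ShowTime, TheaterID, TicketID} — all of the relation — so {CustomerID, TheaterID} is a candidate key.
{TheaterID, TicketID}⁺ = {City, CustomerID, Price, Seat, ShowTime, TheaterID, TicketID} — all of the relation — so {TheaterID, TicketID} is a candidate key.
{City, Price, ShowTime}⁺ = {City, CustomerID, Price, Seat, ShowTime, TheaterID, TicketID} — all of the relation — so {City, Price, ShowTime} is a candidate key.
No proper subset of any of these is a key, and no other minimal superkey exists.

{City, Price, ShowTime}, {City, TheaterID}, {CustomerID, TheaterID}, {TheaterID, TicketID}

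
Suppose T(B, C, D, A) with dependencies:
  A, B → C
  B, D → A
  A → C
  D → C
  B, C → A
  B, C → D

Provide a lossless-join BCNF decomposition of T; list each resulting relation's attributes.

{A, B, D}; {A, C}

Candidate keys of the original relation: {A, B}, {B, C}, {B, D}.
In {A, B, C, D}, {A} is not a superkey ({A}⁺ restricted to this set is {A, C}), so split on A → C into {A, C} and {A, B, D}.
{A, C} has no BCNF violation.
{A, B, D} has no BCNF violation.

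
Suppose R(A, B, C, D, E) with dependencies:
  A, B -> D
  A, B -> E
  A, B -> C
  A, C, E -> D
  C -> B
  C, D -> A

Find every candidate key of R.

Closure of {A, B} is {A, B, C, D, E}, the whole schema; {A, B} is a candidate key.
Closure of {A, C} is {A, B, C, D, E}, the whole schema; {A, C} is a candidate key.
Closure of {C, D} is {A, B, C, D, E}, the whole schema; {C, D} is a candidate key.
No proper subset of any of these is a key, and no other minimal superkey exists.

{A, B}, {A, C}, {C, D}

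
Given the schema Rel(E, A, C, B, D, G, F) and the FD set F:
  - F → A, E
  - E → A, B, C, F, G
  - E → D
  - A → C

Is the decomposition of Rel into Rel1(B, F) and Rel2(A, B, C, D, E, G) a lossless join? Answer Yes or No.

Rel1 ∩ Rel2 = {B}; its closure under F is {B}.
Rel1 ⊄ {B} and Rel2 ⊄ {B}, so the split is lossy.

No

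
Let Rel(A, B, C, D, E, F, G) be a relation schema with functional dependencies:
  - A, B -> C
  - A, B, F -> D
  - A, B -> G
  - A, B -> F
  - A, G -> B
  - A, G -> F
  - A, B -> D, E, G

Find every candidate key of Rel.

Attributes never on any right-hand side: {A} — every candidate key must contain it.
{A, B}⁺ = {A, B, C, D, E, F, G}, which is every attribute, so {A, B} is a candidate key.
{A, G}⁺ = {A, B, C, D, E, F, G}, which is every attribute, so {A, G} is a candidate key.
No proper subset of any of these is a key, and no other minimal superkey exists.

{A, B}, {A, G}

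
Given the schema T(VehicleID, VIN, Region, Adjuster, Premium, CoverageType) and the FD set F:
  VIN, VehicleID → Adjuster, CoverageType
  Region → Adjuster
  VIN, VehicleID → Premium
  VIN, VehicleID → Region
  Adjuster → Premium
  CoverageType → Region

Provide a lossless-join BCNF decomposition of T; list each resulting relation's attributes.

Candidate key of the original relation: {VIN, VehicleID}.
Within {Adjuster, CoverageType, Premium, Region, VIN, VehicleID}: {Region}⁺ ∩ {Adjuster, CoverageType, Premium, Region, VIN, VehicleID} = {Adjuster, Premium, Region}, not the whole set, so Region → Adjuster, Premium violates BCNF; decompose into {Adjuster, Premium, Region} and {CoverageType, Region, VIN, VehicleID}.
Within {Adjuster, Premium, Region}: {Adjuster}⁺ ∩ {Adjuster, Premium, Region} = {Adjuster, Premium}, not the whole set, so Adjuster → Premium violates BCNF; decompose into {Adjuster, Premium} and {Adjuster, Region}.
{Adjuster, Premium} is in BCNF.
{Adjuster, Region} is in BCNF.
Within {CoverageType, Region, VIN, VehicleID}: {CoverageType}⁺ ∩ {CoverageType, Region, VIN, VehicleID} = {CoverageType, Region}, not the whole set, so CoverageType → Region violates BCNF; decompose into {CoverageType, Region} and {CoverageType, VIN, VehicleID}.
{CoverageType, Region} is in BCNF.
{CoverageType, VIN, VehicleID} is in BCNF.

{Adjuster, Premium}; {Adjuster, Region}; {CoverageType, Region}; {CoverageType, VIN, VehicleID}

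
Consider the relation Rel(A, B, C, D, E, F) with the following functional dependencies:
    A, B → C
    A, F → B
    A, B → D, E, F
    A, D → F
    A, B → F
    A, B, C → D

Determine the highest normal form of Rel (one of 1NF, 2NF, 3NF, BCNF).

Candidate keys: {A, B}, {A, D}, {A, F}. Prime attributes: {A, B, D, F}.
Every FD has a superkey on the left, so the relation is in BCNF.

BCNF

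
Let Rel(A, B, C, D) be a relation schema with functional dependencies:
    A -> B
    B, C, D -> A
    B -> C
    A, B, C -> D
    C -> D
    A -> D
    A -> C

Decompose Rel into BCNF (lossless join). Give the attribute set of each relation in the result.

{A, B, C}; {C, D}

Candidate keys of the original relation: {A}, {B}.
{A, B, C, D}: {C} determines {C, D} here but is not a superkey — split on C -> D, giving {C, D} and {A, B, C}.
{C, D} is in BCNF.
{A, B, C} is in BCNF.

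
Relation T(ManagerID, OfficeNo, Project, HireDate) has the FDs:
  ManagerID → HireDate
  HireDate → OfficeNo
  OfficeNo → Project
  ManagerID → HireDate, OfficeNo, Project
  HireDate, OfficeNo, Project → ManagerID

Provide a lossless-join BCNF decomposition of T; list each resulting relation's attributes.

Candidate keys of the original relation: {HireDate}, {ManagerID}.
Within {HireDate, ManagerID, OfficeNo, Project}: {OfficeNo}⁺ ∩ {HireDate, ManagerID, OfficeNo, Project} = {OfficeNo, Project}, not the whole set, so OfficeNo → Project violates BCNF; decompose into {OfficeNo, Project} and {HireDate, ManagerID, OfficeNo}.
{OfficeNo, Project} has no BCNF violation.
{HireDate, ManagerID, OfficeNo} has no BCNF violation.

{HireDate, ManagerID, OfficeNo}; {OfficeNo, Project}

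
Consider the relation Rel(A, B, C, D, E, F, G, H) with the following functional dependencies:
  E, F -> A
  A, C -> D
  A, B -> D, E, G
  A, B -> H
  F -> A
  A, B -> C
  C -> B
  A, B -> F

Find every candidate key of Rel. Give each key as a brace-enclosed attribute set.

{A, B}, {A, C}, {B, F}, {C, F}

{A, B}⁺ = {A, B, C, D, E, F, G, H}, which is every attribute, so {A, B} is a candidate key.
{A, C}⁺ = {A, B, C, D, E, F, G, H}, which is every attribute, so {A, C} is a candidate key.
{B, F}⁺ = {A, B, C, D, E, F, G, H}, which is every attribute, so {B, F} is a candidate key.
{C, F}⁺ = {A, B, C, D, E, F, G, H}, which is every attribute, so {C, F} is a candidate key.
Any other superkey properly contains one of these, so there are no further candidate keys.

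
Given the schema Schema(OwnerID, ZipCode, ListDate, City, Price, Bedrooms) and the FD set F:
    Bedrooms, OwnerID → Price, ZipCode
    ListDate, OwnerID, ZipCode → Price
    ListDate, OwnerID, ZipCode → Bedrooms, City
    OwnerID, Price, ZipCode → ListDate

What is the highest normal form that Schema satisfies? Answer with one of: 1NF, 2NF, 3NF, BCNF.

Candidate keys: {Bedrooms, OwnerID}, {ListDate, OwnerID, ZipCode}, {OwnerID, Price, ZipCode}. Prime attributes: {Bedrooms, ListDate, OwnerID, Price, ZipCode}.
The left-hand side of every FD is a superkey, so BCNF is satisfied.

BCNF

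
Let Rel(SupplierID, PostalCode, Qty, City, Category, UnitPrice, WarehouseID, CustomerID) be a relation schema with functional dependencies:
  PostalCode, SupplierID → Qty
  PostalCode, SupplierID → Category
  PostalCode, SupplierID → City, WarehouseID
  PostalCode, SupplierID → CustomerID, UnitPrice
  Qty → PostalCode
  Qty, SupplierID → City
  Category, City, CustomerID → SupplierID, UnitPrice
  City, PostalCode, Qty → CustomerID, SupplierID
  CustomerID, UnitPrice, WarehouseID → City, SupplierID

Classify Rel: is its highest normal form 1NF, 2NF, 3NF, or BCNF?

Candidate keys: {Category, City, CustomerID, PostalCode}, {City, Qty}, {CustomerID, PostalCode, UnitPrice, WarehouseID}, {CustomerID, Qty, UnitPrice, WarehouseID}, {PostalCode, SupplierID}, {Qty, SupplierID}. Prime attributes: {Category, City, CustomerID, PostalCode, Qty, SupplierID, UnitPrice, WarehouseID}.
Qty → PostalCode: {Qty}⁺ = {PostalCode, Qty}, which is not all of the attributes, so the left side is not a superkey — BCNF is violated.
Its right-hand attributes {PostalCode} are all prime, as are those of every other non-superkey FD — the relation is in 3NF.

3NF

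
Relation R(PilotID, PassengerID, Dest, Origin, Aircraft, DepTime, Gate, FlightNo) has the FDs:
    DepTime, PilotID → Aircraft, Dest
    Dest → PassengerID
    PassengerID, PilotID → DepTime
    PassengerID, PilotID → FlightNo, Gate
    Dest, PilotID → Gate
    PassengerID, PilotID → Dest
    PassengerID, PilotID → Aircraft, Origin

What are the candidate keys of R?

{DepTime, PilotID}, {Dest, PilotID}, {PassengerID, PilotID}

Attributes never on any right-hand side: {PilotID} — every candidate key must contain it.
{DepTime, PilotID} is a candidate key since {DepTime, PilotID}⁺ = {Aircraft, DepTime, Dest, FlightNo, Gate, Origin, PassengerID, PilotID} covers every attribute.
{Dest, PilotID} is a candidate key since {Dest, PilotID}⁺ = {Aircraft, DepTime, Dest, FlightNo, Gate, Origin, PassengerID, PilotID} covers every attribute.
{PassengerID, PilotID} is a candidate key since {PassengerID, PilotID}⁺ = {Aircraft, DepTime, Dest, FlightNo, Gate, Origin, PassengerID, PilotID} covers every attribute.
Any other superkey properly contains one of these, so there are no further candidate keys.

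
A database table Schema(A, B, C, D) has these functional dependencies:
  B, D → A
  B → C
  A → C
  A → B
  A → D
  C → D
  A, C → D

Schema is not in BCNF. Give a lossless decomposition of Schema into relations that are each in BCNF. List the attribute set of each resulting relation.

Candidate keys of the original relation: {A}, {B}.
{A, B, C, D}: {C} determines {C, D} here but is not a superkey — split on C → D, giving {C, D} and {A, B, C}.
{C, D} has no BCNF violation.
{A, B, C} has no BCNF violation.

{A, B, C}; {C, D}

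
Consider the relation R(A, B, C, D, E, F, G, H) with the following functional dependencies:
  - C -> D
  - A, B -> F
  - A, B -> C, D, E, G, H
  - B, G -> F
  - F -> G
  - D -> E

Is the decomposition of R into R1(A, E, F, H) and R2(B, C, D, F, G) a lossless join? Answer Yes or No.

No

Common attributes: {F}; their closure is {F, G}.
The closure covers neither R1 nor R2 entirely; the join is not lossless.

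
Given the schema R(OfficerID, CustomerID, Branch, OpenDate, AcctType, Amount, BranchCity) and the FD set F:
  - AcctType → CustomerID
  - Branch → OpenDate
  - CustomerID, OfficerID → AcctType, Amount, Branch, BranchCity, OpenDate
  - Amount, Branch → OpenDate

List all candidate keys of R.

{AcctType, OfficerID}, {CustomerID, OfficerID}

Attributes never on any right-hand side: {OfficerID} — every candidate key must contain it.
{AcctType, OfficerID} is a candidate key since {AcctType, OfficerID}⁺ = {AcctType, Amount, Branch, BranchCity, CustomerID, OfficerID, OpenDate} covers every attribute.
{CustomerID, OfficerID} is a candidate key since {CustomerID, OfficerID}⁺ = {AcctType, Amount, Branch, BranchCity, CustomerID, OfficerID, OpenDate} covers every attribute.
Any other superkey properly contains one of these, so there are no further candidate keys.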